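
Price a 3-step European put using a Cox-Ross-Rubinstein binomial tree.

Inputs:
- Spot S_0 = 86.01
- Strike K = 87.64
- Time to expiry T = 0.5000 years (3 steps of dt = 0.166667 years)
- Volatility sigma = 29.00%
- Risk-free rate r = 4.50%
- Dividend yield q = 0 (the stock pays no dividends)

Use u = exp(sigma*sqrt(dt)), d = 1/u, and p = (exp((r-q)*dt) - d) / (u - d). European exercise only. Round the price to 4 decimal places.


Answer: Price = V(0,0) = 7.3996

Derivation:
dt = T/N = 0.166667
u = exp(sigma*sqrt(dt)) = 1.125685; d = 1/u = 0.888348
p = (exp((r-q)*dt) - d) / (u - d) = 0.502156
Discount per step: exp(-r*dt) = 0.992528
Stock lattice S(k, i) with i counting down-moves:
  k=0: S(0,0) = 86.0100
  k=1: S(1,0) = 96.8202; S(1,1) = 76.4068
  k=2: S(2,0) = 108.9891; S(2,1) = 86.0100; S(2,2) = 67.8758
  k=3: S(3,0) = 122.6874; S(3,1) = 96.8202; S(3,2) = 76.4068; S(3,3) = 60.2973
Terminal payoffs V(N, i) = max(K - S_T, 0):
  V(3,0) = 0.000000; V(3,1) = 0.000000; V(3,2) = 11.233210; V(3,3) = 27.342686
Backward induction: V(k, i) = exp(-r*dt) * [p * V(k+1, i) + (1-p) * V(k+1, i+1)].
  V(2,0) = exp(-r*dt) * [p*0.000000 + (1-p)*0.000000] = 0.000000
  V(2,1) = exp(-r*dt) * [p*0.000000 + (1-p)*11.233210] = 5.550602
  V(2,2) = exp(-r*dt) * [p*11.233210 + (1-p)*27.342686] = 19.109359
  V(1,0) = exp(-r*dt) * [p*0.000000 + (1-p)*5.550602] = 2.742687
  V(1,1) = exp(-r*dt) * [p*5.550602 + (1-p)*19.109359] = 12.208839
  V(0,0) = exp(-r*dt) * [p*2.742687 + (1-p)*12.208839] = 7.399649


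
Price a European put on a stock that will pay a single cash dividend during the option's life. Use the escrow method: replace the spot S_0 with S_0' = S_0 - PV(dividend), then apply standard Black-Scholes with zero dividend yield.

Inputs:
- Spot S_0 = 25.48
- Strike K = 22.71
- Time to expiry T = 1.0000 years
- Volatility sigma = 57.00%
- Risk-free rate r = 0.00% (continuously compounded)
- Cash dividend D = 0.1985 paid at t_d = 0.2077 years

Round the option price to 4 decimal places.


Answer: Price = 4.1902

Derivation:
PV(D) = D * exp(-r * t_d) = 0.1985 * 1.00000000 = 0.19850000
S_0' = S_0 - PV(D) = 25.4800 - 0.19850000 = 25.28150000
d1 = (ln(S_0'/K) + (r + sigma^2/2)*T) / (sigma*sqrt(T)) = 0.47318868
d2 = d1 - sigma*sqrt(T) = -0.09681132
exp(-rT) = 1.00000000
N(-d1) = 0.31803929; N(-d2) = 0.53856188
P = K * exp(-rT) * N(-d2) - S_0' * N(-d1) = 22.7100 * 1.00000000 * 0.53856188 - 25.28150000 * 0.31803929 = 4.1902


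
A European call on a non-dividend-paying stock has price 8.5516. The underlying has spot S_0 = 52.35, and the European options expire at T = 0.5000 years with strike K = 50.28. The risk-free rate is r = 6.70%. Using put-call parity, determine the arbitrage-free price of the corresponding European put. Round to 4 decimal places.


Put-call parity: C - P = S_0 * exp(-qT) - K * exp(-rT).
S_0 * exp(-qT) = 52.3500 * 1.00000000 = 52.35000000
K * exp(-rT) = 50.2800 * 0.96705491 = 48.62352094
P = C - S*exp(-qT) + K*exp(-rT)
P = 8.5516 - 52.35000000 + 48.62352094 = 4.8251

Answer: Put price = 4.8251


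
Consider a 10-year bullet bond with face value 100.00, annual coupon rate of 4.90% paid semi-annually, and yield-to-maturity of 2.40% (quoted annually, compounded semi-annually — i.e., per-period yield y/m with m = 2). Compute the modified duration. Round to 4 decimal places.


Answer: Modified duration = 8.1463

Derivation:
Coupon per period c = face * coupon_rate / m = 2.450000
Periods per year m = 2; per-period yield y/m = 0.012000
Number of cashflows N = 20
Cashflows (t years, CF_t, discount factor 1/(1+y/m)^(m*t), PV):
  t = 0.5000: CF_t = 2.450000, DF = 0.988142, PV = 2.420949
  t = 1.0000: CF_t = 2.450000, DF = 0.976425, PV = 2.392242
  t = 1.5000: CF_t = 2.450000, DF = 0.964847, PV = 2.363875
  t = 2.0000: CF_t = 2.450000, DF = 0.953406, PV = 2.335845
  t = 2.5000: CF_t = 2.450000, DF = 0.942101, PV = 2.308147
  t = 3.0000: CF_t = 2.450000, DF = 0.930930, PV = 2.280778
  t = 3.5000: CF_t = 2.450000, DF = 0.919891, PV = 2.253733
  t = 4.0000: CF_t = 2.450000, DF = 0.908983, PV = 2.227009
  t = 4.5000: CF_t = 2.450000, DF = 0.898205, PV = 2.200602
  t = 5.0000: CF_t = 2.450000, DF = 0.887554, PV = 2.174508
  t = 5.5000: CF_t = 2.450000, DF = 0.877030, PV = 2.148723
  t = 6.0000: CF_t = 2.450000, DF = 0.866630, PV = 2.123244
  t = 6.5000: CF_t = 2.450000, DF = 0.856354, PV = 2.098067
  t = 7.0000: CF_t = 2.450000, DF = 0.846200, PV = 2.073189
  t = 7.5000: CF_t = 2.450000, DF = 0.836166, PV = 2.048606
  t = 8.0000: CF_t = 2.450000, DF = 0.826251, PV = 2.024314
  t = 8.5000: CF_t = 2.450000, DF = 0.816453, PV = 2.000310
  t = 9.0000: CF_t = 2.450000, DF = 0.806772, PV = 1.976591
  t = 9.5000: CF_t = 2.450000, DF = 0.797205, PV = 1.953153
  t = 10.0000: CF_t = 102.450000, DF = 0.787752, PV = 80.705236
Price P = sum_t PV_t = 122.109122
First compute Macaulay numerator sum_t t * PV_t:
  t * PV_t at t = 0.5000: 1.210474
  t * PV_t at t = 1.0000: 2.392242
  t * PV_t at t = 1.5000: 3.545813
  t * PV_t at t = 2.0000: 4.671690
  t * PV_t at t = 2.5000: 5.770368
  t * PV_t at t = 3.0000: 6.842334
  t * PV_t at t = 3.5000: 7.888066
  t * PV_t at t = 4.0000: 8.908036
  t * PV_t at t = 4.5000: 9.902708
  t * PV_t at t = 5.0000: 10.872539
  t * PV_t at t = 5.5000: 11.817977
  t * PV_t at t = 6.0000: 12.739465
  t * PV_t at t = 6.5000: 13.637438
  t * PV_t at t = 7.0000: 14.512323
  t * PV_t at t = 7.5000: 15.364543
  t * PV_t at t = 8.0000: 16.194512
  t * PV_t at t = 8.5000: 17.002638
  t * PV_t at t = 9.0000: 17.789321
  t * PV_t at t = 9.5000: 18.554957
  t * PV_t at t = 10.0000: 807.052362
Macaulay duration D = 1006.669806 / 122.109122 = 8.244018
Modified duration = D / (1 + y/m) = 8.244018 / (1 + 0.012000) = 8.146263


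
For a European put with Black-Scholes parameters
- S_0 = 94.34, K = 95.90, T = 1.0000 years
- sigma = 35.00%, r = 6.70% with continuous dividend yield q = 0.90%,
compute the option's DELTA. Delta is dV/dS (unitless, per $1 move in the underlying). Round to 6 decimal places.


Answer: Delta = -0.380990

Derivation:
d1 = 0.2938551313; d2 = -0.0561448687
phi(d1) = 0.3820843236; exp(-qT) = 0.9910403788; exp(-rT) = 0.9351952013
N(-d1) = 0.3844343026
Delta = -exp(-qT) * N(-d1) = -0.9910403788 * 0.3844343026 = -0.380990


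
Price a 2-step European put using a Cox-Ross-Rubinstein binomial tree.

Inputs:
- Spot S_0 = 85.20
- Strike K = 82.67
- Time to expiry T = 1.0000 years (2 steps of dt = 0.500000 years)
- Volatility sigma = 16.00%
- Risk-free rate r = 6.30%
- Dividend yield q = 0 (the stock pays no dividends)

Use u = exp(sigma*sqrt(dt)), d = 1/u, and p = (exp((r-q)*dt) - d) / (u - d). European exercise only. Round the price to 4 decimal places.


Answer: Price = V(0,0) = 2.0718

Derivation:
dt = T/N = 0.500000
u = exp(sigma*sqrt(dt)) = 1.119785; d = 1/u = 0.893028
p = (exp((r-q)*dt) - d) / (u - d) = 0.612872
Discount per step: exp(-r*dt) = 0.968991
Stock lattice S(k, i) with i counting down-moves:
  k=0: S(0,0) = 85.2000
  k=1: S(1,0) = 95.4057; S(1,1) = 76.0860
  k=2: S(2,0) = 106.8339; S(2,1) = 85.2000; S(2,2) = 67.9470
Terminal payoffs V(N, i) = max(K - S_T, 0):
  V(2,0) = 0.000000; V(2,1) = 0.000000; V(2,2) = 14.723049
Backward induction: V(k, i) = exp(-r*dt) * [p * V(k+1, i) + (1-p) * V(k+1, i+1)].
  V(1,0) = exp(-r*dt) * [p*0.000000 + (1-p)*0.000000] = 0.000000
  V(1,1) = exp(-r*dt) * [p*0.000000 + (1-p)*14.723049] = 5.522962
  V(0,0) = exp(-r*dt) * [p*0.000000 + (1-p)*5.522962] = 2.071793


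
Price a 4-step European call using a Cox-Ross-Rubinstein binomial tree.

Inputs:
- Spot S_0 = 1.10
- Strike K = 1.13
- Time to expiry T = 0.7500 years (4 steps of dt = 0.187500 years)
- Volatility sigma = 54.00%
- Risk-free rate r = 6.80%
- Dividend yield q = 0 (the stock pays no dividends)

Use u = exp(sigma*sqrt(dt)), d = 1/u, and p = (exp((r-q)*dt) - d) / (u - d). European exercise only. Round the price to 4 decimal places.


dt = T/N = 0.187500
u = exp(sigma*sqrt(dt)) = 1.263426; d = 1/u = 0.791499
p = (exp((r-q)*dt) - d) / (u - d) = 0.468998
Discount per step: exp(-r*dt) = 0.987331
Stock lattice S(k, i) with i counting down-moves:
  k=0: S(0,0) = 1.1000
  k=1: S(1,0) = 1.3898; S(1,1) = 0.8706
  k=2: S(2,0) = 1.7559; S(2,1) = 1.1000; S(2,2) = 0.6891
  k=3: S(3,0) = 2.2184; S(3,1) = 1.3898; S(3,2) = 0.8706; S(3,3) = 0.5454
  k=4: S(4,0) = 2.8028; S(4,1) = 1.7559; S(4,2) = 1.1000; S(4,3) = 0.6891; S(4,4) = 0.4317
Terminal payoffs V(N, i) = max(S_T - K, 0):
  V(4,0) = 1.672796; V(4,1) = 0.625869; V(4,2) = 0.000000; V(4,3) = 0.000000; V(4,4) = 0.000000
Backward induction: V(k, i) = exp(-r*dt) * [p * V(k+1, i) + (1-p) * V(k+1, i+1)].
  V(3,0) = exp(-r*dt) * [p*1.672796 + (1-p)*0.625869] = 1.102726
  V(3,1) = exp(-r*dt) * [p*0.625869 + (1-p)*0.000000] = 0.289813
  V(3,2) = exp(-r*dt) * [p*0.000000 + (1-p)*0.000000] = 0.000000
  V(3,3) = exp(-r*dt) * [p*0.000000 + (1-p)*0.000000] = 0.000000
  V(2,0) = exp(-r*dt) * [p*1.102726 + (1-p)*0.289813] = 0.662566
  V(2,1) = exp(-r*dt) * [p*0.289813 + (1-p)*0.000000] = 0.134200
  V(2,2) = exp(-r*dt) * [p*0.000000 + (1-p)*0.000000] = 0.000000
  V(1,0) = exp(-r*dt) * [p*0.662566 + (1-p)*0.134200] = 0.377163
  V(1,1) = exp(-r*dt) * [p*0.134200 + (1-p)*0.000000] = 0.062142
  V(0,0) = exp(-r*dt) * [p*0.377163 + (1-p)*0.062142] = 0.207227

Answer: Price = V(0,0) = 0.2072


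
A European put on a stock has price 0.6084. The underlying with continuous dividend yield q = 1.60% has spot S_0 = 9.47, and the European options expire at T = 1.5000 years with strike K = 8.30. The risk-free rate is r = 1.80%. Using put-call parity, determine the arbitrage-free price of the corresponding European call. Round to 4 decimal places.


Answer: Call price = 1.7749

Derivation:
Put-call parity: C - P = S_0 * exp(-qT) - K * exp(-rT).
S_0 * exp(-qT) = 9.4700 * 0.97628571 = 9.24542567
K * exp(-rT) = 8.3000 * 0.97336124 = 8.07889830
C = P + S*exp(-qT) - K*exp(-rT)
C = 0.6084 + 9.24542567 - 8.07889830 = 1.7749


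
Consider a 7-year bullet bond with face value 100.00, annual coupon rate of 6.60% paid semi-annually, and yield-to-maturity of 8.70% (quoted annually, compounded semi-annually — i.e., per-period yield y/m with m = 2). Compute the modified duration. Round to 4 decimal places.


Answer: Modified duration = 5.3923

Derivation:
Coupon per period c = face * coupon_rate / m = 3.300000
Periods per year m = 2; per-period yield y/m = 0.043500
Number of cashflows N = 14
Cashflows (t years, CF_t, discount factor 1/(1+y/m)^(m*t), PV):
  t = 0.5000: CF_t = 3.300000, DF = 0.958313, PV = 3.162434
  t = 1.0000: CF_t = 3.300000, DF = 0.918365, PV = 3.030603
  t = 1.5000: CF_t = 3.300000, DF = 0.880081, PV = 2.904267
  t = 2.0000: CF_t = 3.300000, DF = 0.843393, PV = 2.783198
  t = 2.5000: CF_t = 3.300000, DF = 0.808235, PV = 2.667176
  t = 3.0000: CF_t = 3.300000, DF = 0.774543, PV = 2.555990
  t = 3.5000: CF_t = 3.300000, DF = 0.742254, PV = 2.449440
  t = 4.0000: CF_t = 3.300000, DF = 0.711312, PV = 2.347331
  t = 4.5000: CF_t = 3.300000, DF = 0.681660, PV = 2.249479
  t = 5.0000: CF_t = 3.300000, DF = 0.653244, PV = 2.155705
  t = 5.5000: CF_t = 3.300000, DF = 0.626013, PV = 2.065841
  t = 6.0000: CF_t = 3.300000, DF = 0.599916, PV = 1.979723
  t = 6.5000: CF_t = 3.300000, DF = 0.574908, PV = 1.897195
  t = 7.0000: CF_t = 103.300000, DF = 0.550942, PV = 56.912279
Price P = sum_t PV_t = 89.160662
First compute Macaulay numerator sum_t t * PV_t:
  t * PV_t at t = 0.5000: 1.581217
  t * PV_t at t = 1.0000: 3.030603
  t * PV_t at t = 1.5000: 4.356401
  t * PV_t at t = 2.0000: 5.566396
  t * PV_t at t = 2.5000: 6.667940
  t * PV_t at t = 3.0000: 7.667971
  t * PV_t at t = 3.5000: 8.573039
  t * PV_t at t = 4.0000: 9.389324
  t * PV_t at t = 4.5000: 10.122654
  t * PV_t at t = 5.0000: 10.778527
  t * PV_t at t = 5.5000: 11.362127
  t * PV_t at t = 6.0000: 11.878340
  t * PV_t at t = 6.5000: 12.331770
  t * PV_t at t = 7.0000: 398.385950
Macaulay duration D = 501.692258 / 89.160662 = 5.626834
Modified duration = D / (1 + y/m) = 5.626834 / (1 + 0.043500) = 5.392270


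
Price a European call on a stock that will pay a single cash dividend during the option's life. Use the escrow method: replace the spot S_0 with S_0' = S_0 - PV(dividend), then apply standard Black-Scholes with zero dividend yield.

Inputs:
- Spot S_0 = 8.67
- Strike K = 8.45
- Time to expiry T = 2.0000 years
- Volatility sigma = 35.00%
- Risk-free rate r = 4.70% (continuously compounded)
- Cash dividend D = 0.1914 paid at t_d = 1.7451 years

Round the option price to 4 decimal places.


PV(D) = D * exp(-r * t_d) = 0.1914 * 0.92125381 = 0.17632798
S_0' = S_0 - PV(D) = 8.6700 - 0.17632798 = 8.49367202
d1 = (ln(S_0'/K) + (r + sigma^2/2)*T) / (sigma*sqrt(T)) = 0.44781068
d2 = d1 - sigma*sqrt(T) = -0.04716407
exp(-rT) = 0.91028276
N(d1) = 0.67285508; N(d2) = 0.48119123
C = S_0' * N(d1) - K * exp(-rT) * N(d2) = 8.49367202 * 0.67285508 - 8.4500 * 0.91028276 * 0.48119123 = 2.0137

Answer: Price = 2.0137


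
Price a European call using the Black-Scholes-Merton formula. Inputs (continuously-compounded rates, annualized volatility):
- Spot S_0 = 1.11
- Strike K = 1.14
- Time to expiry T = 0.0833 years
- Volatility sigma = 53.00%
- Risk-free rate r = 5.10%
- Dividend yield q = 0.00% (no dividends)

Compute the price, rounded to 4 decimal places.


Answer: Price = 0.0566

Derivation:
d1 = (ln(S/K) + (r - q + 0.5*sigma^2) * T) / (sigma * sqrt(T)) = -0.07008340
d2 = d1 - sigma * sqrt(T) = -0.22305061
exp(-rT) = 0.99576071; exp(-qT) = 1.00000000
C = S_0 * exp(-qT) * N(d1) - K * exp(-rT) * N(d2)
N(d1) = 0.47206364; N(d2) = 0.41174806
C = 1.1100 * 1.00000000 * 0.47206364 - 1.1400 * 0.99576071 * 0.41174806 = 0.0566


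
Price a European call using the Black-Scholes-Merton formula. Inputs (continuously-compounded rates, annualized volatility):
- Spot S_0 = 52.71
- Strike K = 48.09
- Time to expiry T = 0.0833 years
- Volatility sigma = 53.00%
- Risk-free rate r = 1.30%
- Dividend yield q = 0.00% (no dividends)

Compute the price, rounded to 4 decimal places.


Answer: Price = 5.9541

Derivation:
d1 = (ln(S/K) + (r - q + 0.5*sigma^2) * T) / (sigma * sqrt(T)) = 0.68323999
d2 = d1 - sigma * sqrt(T) = 0.53027277
exp(-rT) = 0.99891769; exp(-qT) = 1.00000000
C = S_0 * exp(-qT) * N(d1) - K * exp(-rT) * N(d2)
N(d1) = 0.75277240; N(d2) = 0.70203859
C = 52.7100 * 1.00000000 * 0.75277240 - 48.0900 * 0.99891769 * 0.70203859 = 5.9541


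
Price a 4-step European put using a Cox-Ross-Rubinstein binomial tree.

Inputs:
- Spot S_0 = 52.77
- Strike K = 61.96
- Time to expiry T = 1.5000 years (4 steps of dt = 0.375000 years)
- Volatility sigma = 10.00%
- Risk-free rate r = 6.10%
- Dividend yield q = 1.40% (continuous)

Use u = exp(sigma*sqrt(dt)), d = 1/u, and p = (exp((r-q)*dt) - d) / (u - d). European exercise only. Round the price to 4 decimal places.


dt = T/N = 0.375000
u = exp(sigma*sqrt(dt)) = 1.063151; d = 1/u = 0.940600
p = (exp((r-q)*dt) - d) / (u - d) = 0.629788
Discount per step: exp(-r*dt) = 0.977385
Stock lattice S(k, i) with i counting down-moves:
  k=0: S(0,0) = 52.7700
  k=1: S(1,0) = 56.1025; S(1,1) = 49.6355
  k=2: S(2,0) = 59.6454; S(2,1) = 52.7700; S(2,2) = 46.6871
  k=3: S(3,0) = 63.4121; S(3,1) = 56.1025; S(3,2) = 49.6355; S(3,3) = 43.9139
  k=4: S(4,0) = 67.4166; S(4,1) = 59.6454; S(4,2) = 52.7700; S(4,3) = 46.6871; S(4,4) = 41.3054
Terminal payoffs V(N, i) = max(K - S_T, 0):
  V(4,0) = 0.000000; V(4,1) = 2.314582; V(4,2) = 9.190000; V(4,3) = 15.272878; V(4,4) = 20.654574
Backward induction: V(k, i) = exp(-r*dt) * [p * V(k+1, i) + (1-p) * V(k+1, i+1)].
  V(3,0) = exp(-r*dt) * [p*0.000000 + (1-p)*2.314582] = 0.837507
  V(3,1) = exp(-r*dt) * [p*2.314582 + (1-p)*9.190000] = 4.750035
  V(3,2) = exp(-r*dt) * [p*9.190000 + (1-p)*15.272878] = 11.183191
  V(3,3) = exp(-r*dt) * [p*15.272878 + (1-p)*20.654574] = 16.874787
  V(2,0) = exp(-r*dt) * [p*0.837507 + (1-p)*4.750035] = 2.234274
  V(2,1) = exp(-r*dt) * [p*4.750035 + (1-p)*11.183191] = 6.970382
  V(2,2) = exp(-r*dt) * [p*11.183191 + (1-p)*16.874787] = 12.989724
  V(1,0) = exp(-r*dt) * [p*2.234274 + (1-p)*6.970382] = 3.897456
  V(1,1) = exp(-r*dt) * [p*6.970382 + (1-p)*12.989724] = 8.990780
  V(0,0) = exp(-r*dt) * [p*3.897456 + (1-p)*8.990780] = 5.652280

Answer: Price = V(0,0) = 5.6523


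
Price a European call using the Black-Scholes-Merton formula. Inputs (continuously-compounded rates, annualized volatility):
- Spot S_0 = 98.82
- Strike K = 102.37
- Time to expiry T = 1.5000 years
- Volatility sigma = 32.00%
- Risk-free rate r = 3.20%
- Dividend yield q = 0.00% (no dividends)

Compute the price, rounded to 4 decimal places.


d1 = (ln(S/K) + (r - q + 0.5*sigma^2) * T) / (sigma * sqrt(T)) = 0.22837999
d2 = d1 - sigma * sqrt(T) = -0.16353836
exp(-rT) = 0.95313379; exp(-qT) = 1.00000000
C = S_0 * exp(-qT) * N(d1) - K * exp(-rT) * N(d2)
N(d1) = 0.59032458; N(d2) = 0.43504728
C = 98.8200 * 1.00000000 * 0.59032458 - 102.3700 * 0.95313379 * 0.43504728 = 15.8873

Answer: Price = 15.8873


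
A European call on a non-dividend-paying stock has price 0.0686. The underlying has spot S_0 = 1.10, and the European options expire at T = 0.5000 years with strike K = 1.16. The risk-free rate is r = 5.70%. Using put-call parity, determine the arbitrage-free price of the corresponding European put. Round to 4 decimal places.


Put-call parity: C - P = S_0 * exp(-qT) - K * exp(-rT).
S_0 * exp(-qT) = 1.1000 * 1.00000000 = 1.10000000
K * exp(-rT) = 1.1600 * 0.97190229 = 1.12740666
P = C - S*exp(-qT) + K*exp(-rT)
P = 0.0686 - 1.10000000 + 1.12740666 = 0.0960

Answer: Put price = 0.0960


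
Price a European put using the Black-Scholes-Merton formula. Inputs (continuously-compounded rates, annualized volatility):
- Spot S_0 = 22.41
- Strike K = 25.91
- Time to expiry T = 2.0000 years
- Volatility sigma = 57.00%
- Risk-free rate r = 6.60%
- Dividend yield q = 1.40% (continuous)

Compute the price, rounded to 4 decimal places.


Answer: Price = 7.4318

Derivation:
d1 = (ln(S/K) + (r - q + 0.5*sigma^2) * T) / (sigma * sqrt(T)) = 0.35203782
d2 = d1 - sigma * sqrt(T) = -0.45406391
exp(-rT) = 0.87634100; exp(-qT) = 0.97238837
P = K * exp(-rT) * N(-d2) - S_0 * exp(-qT) * N(-d1)
N(-d1) = 0.36240495; N(-d2) = 0.67510859
P = 25.9100 * 0.87634100 * 0.67510859 - 22.4100 * 0.97238837 * 0.36240495 = 7.4318


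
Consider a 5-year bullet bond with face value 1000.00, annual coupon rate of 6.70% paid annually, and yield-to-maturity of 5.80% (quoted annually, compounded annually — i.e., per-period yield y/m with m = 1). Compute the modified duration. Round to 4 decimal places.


Coupon per period c = face * coupon_rate / m = 67.000000
Periods per year m = 1; per-period yield y/m = 0.058000
Number of cashflows N = 5
Cashflows (t years, CF_t, discount factor 1/(1+y/m)^(m*t), PV):
  t = 1.0000: CF_t = 67.000000, DF = 0.945180, PV = 63.327032
  t = 2.0000: CF_t = 67.000000, DF = 0.893364, PV = 59.855418
  t = 3.0000: CF_t = 67.000000, DF = 0.844390, PV = 56.574119
  t = 4.0000: CF_t = 67.000000, DF = 0.798100, PV = 53.472702
  t = 5.0000: CF_t = 1067.000000, DF = 0.754348, PV = 804.889165
Price P = sum_t PV_t = 1038.118436
First compute Macaulay numerator sum_t t * PV_t:
  t * PV_t at t = 1.0000: 63.327032
  t * PV_t at t = 2.0000: 119.710836
  t * PV_t at t = 3.0000: 169.722357
  t * PV_t at t = 4.0000: 213.890809
  t * PV_t at t = 5.0000: 4024.445823
Macaulay duration D = 4591.096857 / 1038.118436 = 4.422517
Modified duration = D / (1 + y/m) = 4.422517 / (1 + 0.058000) = 4.180073

Answer: Modified duration = 4.1801


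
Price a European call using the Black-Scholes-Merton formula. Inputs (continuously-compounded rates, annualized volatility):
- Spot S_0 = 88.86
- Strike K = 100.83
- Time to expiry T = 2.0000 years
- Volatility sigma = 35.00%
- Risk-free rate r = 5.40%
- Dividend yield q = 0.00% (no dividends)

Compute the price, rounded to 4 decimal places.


d1 = (ln(S/K) + (r - q + 0.5*sigma^2) * T) / (sigma * sqrt(T)) = 0.21036663
d2 = d1 - sigma * sqrt(T) = -0.28460812
exp(-rT) = 0.89762760; exp(-qT) = 1.00000000
C = S_0 * exp(-qT) * N(d1) - K * exp(-rT) * N(d2)
N(d1) = 0.58330923; N(d2) = 0.38797219
C = 88.8600 * 1.00000000 * 0.58330923 - 100.8300 * 0.89762760 * 0.38797219 = 16.7184

Answer: Price = 16.7184


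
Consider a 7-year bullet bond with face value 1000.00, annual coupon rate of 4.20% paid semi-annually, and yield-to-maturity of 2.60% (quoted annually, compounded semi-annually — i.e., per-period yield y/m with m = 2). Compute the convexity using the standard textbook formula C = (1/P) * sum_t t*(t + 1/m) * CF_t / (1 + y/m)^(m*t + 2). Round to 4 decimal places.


Answer: Convexity = 43.2827

Derivation:
Coupon per period c = face * coupon_rate / m = 21.000000
Periods per year m = 2; per-period yield y/m = 0.013000
Number of cashflows N = 14
Cashflows (t years, CF_t, discount factor 1/(1+y/m)^(m*t), PV):
  t = 0.5000: CF_t = 21.000000, DF = 0.987167, PV = 20.730503
  t = 1.0000: CF_t = 21.000000, DF = 0.974498, PV = 20.464465
  t = 1.5000: CF_t = 21.000000, DF = 0.961992, PV = 20.201841
  t = 2.0000: CF_t = 21.000000, DF = 0.949647, PV = 19.942588
  t = 2.5000: CF_t = 21.000000, DF = 0.937460, PV = 19.686661
  t = 3.0000: CF_t = 21.000000, DF = 0.925429, PV = 19.434019
  t = 3.5000: CF_t = 21.000000, DF = 0.913553, PV = 19.184619
  t = 4.0000: CF_t = 21.000000, DF = 0.901829, PV = 18.938419
  t = 4.5000: CF_t = 21.000000, DF = 0.890256, PV = 18.695380
  t = 5.0000: CF_t = 21.000000, DF = 0.878831, PV = 18.455459
  t = 5.5000: CF_t = 21.000000, DF = 0.867553, PV = 18.218617
  t = 6.0000: CF_t = 21.000000, DF = 0.856420, PV = 17.984814
  t = 6.5000: CF_t = 21.000000, DF = 0.845429, PV = 17.754012
  t = 7.0000: CF_t = 1021.000000, DF = 0.834580, PV = 852.105772
Price P = sum_t PV_t = 1101.797169
Convexity numerator sum_t t*(t + 1/m) * CF_t / (1+y/m)^(m*t + 2):
  t = 0.5000: term = 10.100921
  t = 1.0000: term = 29.913882
  t = 1.5000: term = 59.059984
  t = 2.0000: term = 97.170095
  t = 2.5000: term = 143.884642
  t = 3.0000: term = 198.853405
  t = 3.5000: term = 261.735314
  t = 4.0000: term = 332.198255
  t = 4.5000: term = 409.918873
  t = 5.0000: term = 494.582385
  t = 5.5000: term = 585.882391
  t = 6.0000: term = 683.520693
  t = 6.5000: term = 787.207115
  t = 7.0000: term = 43594.722721
Convexity = (1/P) * sum = 47688.750673 / 1101.797169 = 43.282695


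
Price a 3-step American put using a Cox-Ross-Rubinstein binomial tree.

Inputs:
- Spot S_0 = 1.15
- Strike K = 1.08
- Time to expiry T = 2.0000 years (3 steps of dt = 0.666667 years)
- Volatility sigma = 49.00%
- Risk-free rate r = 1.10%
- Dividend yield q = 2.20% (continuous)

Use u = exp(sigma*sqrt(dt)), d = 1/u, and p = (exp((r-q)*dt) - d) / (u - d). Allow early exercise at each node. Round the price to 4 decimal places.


dt = T/N = 0.666667
u = exp(sigma*sqrt(dt)) = 1.491949; d = 1/u = 0.670264
p = (exp((r-q)*dt) - d) / (u - d) = 0.392400
Discount per step: exp(-r*dt) = 0.992693
Stock lattice S(k, i) with i counting down-moves:
  k=0: S(0,0) = 1.1500
  k=1: S(1,0) = 1.7157; S(1,1) = 0.7708
  k=2: S(2,0) = 2.5598; S(2,1) = 1.1500; S(2,2) = 0.5166
  k=3: S(3,0) = 3.8191; S(3,1) = 1.7157; S(3,2) = 0.7708; S(3,3) = 0.3463
Terminal payoffs V(N, i) = max(K - S_T, 0):
  V(3,0) = 0.000000; V(3,1) = 0.000000; V(3,2) = 0.309196; V(3,3) = 0.733713
Backward induction: V(k, i) = exp(-r*dt) * [p * V(k+1, i) + (1-p) * V(k+1, i+1)]; then take max(V_cont, immediate exercise) for American.
  V(2,0) = exp(-r*dt) * [p*0.000000 + (1-p)*0.000000] = 0.000000; exercise = 0.000000; V(2,0) = max -> 0.000000
  V(2,1) = exp(-r*dt) * [p*0.000000 + (1-p)*0.309196] = 0.186495; exercise = 0.000000; V(2,1) = max -> 0.186495
  V(2,2) = exp(-r*dt) * [p*0.309196 + (1-p)*0.733713] = 0.562989; exercise = 0.563358; V(2,2) = max -> 0.563358
  V(1,0) = exp(-r*dt) * [p*0.000000 + (1-p)*0.186495] = 0.112486; exercise = 0.000000; V(1,0) = max -> 0.112486
  V(1,1) = exp(-r*dt) * [p*0.186495 + (1-p)*0.563358] = 0.412441; exercise = 0.309196; V(1,1) = max -> 0.412441
  V(0,0) = exp(-r*dt) * [p*0.112486 + (1-p)*0.412441] = 0.292585; exercise = 0.000000; V(0,0) = max -> 0.292585

Answer: Price = V(0,0) = 0.2926


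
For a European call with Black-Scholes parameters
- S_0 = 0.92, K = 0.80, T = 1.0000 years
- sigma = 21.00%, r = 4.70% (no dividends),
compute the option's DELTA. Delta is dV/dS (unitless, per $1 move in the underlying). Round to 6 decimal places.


Answer: Delta = 0.839972

Derivation:
d1 = 0.9943425827; d2 = 0.7843425827
phi(d1) = 0.2433396392; exp(-qT) = 1.0000000000; exp(-rT) = 0.9540873976
N(d1) = 0.8399719444
Delta = exp(-qT) * N(d1) = 1.0000000000 * 0.8399719444 = 0.839972


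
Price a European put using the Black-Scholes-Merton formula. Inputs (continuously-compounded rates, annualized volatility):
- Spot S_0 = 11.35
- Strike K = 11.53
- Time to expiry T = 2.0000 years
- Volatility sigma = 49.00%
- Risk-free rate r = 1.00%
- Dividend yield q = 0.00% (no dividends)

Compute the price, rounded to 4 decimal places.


Answer: Price = 3.0454

Derivation:
d1 = (ln(S/K) + (r - q + 0.5*sigma^2) * T) / (sigma * sqrt(T)) = 0.35263763
d2 = d1 - sigma * sqrt(T) = -0.34032702
exp(-rT) = 0.98019867; exp(-qT) = 1.00000000
P = K * exp(-rT) * N(-d2) - S_0 * exp(-qT) * N(-d1)
N(-d1) = 0.36218006; N(-d2) = 0.63319486
P = 11.5300 * 0.98019867 * 0.63319486 - 11.3500 * 1.00000000 * 0.36218006 = 3.0454


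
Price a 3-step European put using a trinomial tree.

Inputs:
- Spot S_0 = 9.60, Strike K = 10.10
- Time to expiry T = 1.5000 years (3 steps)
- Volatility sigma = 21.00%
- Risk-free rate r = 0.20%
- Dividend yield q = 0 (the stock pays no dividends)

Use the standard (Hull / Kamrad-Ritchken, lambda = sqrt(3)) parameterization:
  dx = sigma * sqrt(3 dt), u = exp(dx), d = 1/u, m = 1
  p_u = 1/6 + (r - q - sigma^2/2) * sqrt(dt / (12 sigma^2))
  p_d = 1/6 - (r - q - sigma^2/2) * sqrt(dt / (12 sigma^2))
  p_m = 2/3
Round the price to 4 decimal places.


Answer: Price = V(0,0) = 1.2434

Derivation:
dt = T/N = 0.500000; dx = sigma*sqrt(3*dt) = 0.257196
u = exp(dx) = 1.293299; d = 1/u = 0.773216
p_u = 0.147178, p_m = 0.666667, p_d = 0.186156
Discount per step: exp(-r*dt) = 0.999000
Stock lattice S(k, j) with j the centered position index:
  k=0: S(0,+0) = 9.6000
  k=1: S(1,-1) = 7.4229; S(1,+0) = 9.6000; S(1,+1) = 12.4157
  k=2: S(2,-2) = 5.7395; S(2,-1) = 7.4229; S(2,+0) = 9.6000; S(2,+1) = 12.4157; S(2,+2) = 16.0572
  k=3: S(3,-3) = 4.4379; S(3,-2) = 5.7395; S(3,-1) = 7.4229; S(3,+0) = 9.6000; S(3,+1) = 12.4157; S(3,+2) = 16.0572; S(3,+3) = 20.7667
Terminal payoffs V(N, j) = max(K - S_T, 0):
  V(3,-3) = 5.662133; V(3,-2) = 4.360511; V(3,-1) = 2.677123; V(3,+0) = 0.500000; V(3,+1) = 0.000000; V(3,+2) = 0.000000; V(3,+3) = 0.000000
Backward induction: V(k, j) = exp(-r*dt) * [p_u * V(k+1, j+1) + p_m * V(k+1, j) + p_d * V(k+1, j-1)]
  V(2,-2) = exp(-r*dt) * [p_u*2.677123 + p_m*4.360511 + p_d*5.662133] = 4.350705
  V(2,-1) = exp(-r*dt) * [p_u*0.500000 + p_m*2.677123 + p_d*4.360511] = 2.667403
  V(2,+0) = exp(-r*dt) * [p_u*0.000000 + p_m*0.500000 + p_d*2.677123] = 0.830864
  V(2,+1) = exp(-r*dt) * [p_u*0.000000 + p_m*0.000000 + p_d*0.500000] = 0.092985
  V(2,+2) = exp(-r*dt) * [p_u*0.000000 + p_m*0.000000 + p_d*0.000000] = 0.000000
  V(1,-1) = exp(-r*dt) * [p_u*0.830864 + p_m*2.667403 + p_d*4.350705] = 2.707752
  V(1,+0) = exp(-r*dt) * [p_u*0.092985 + p_m*0.830864 + p_d*2.667403] = 1.063083
  V(1,+1) = exp(-r*dt) * [p_u*0.000000 + p_m*0.092985 + p_d*0.830864] = 0.216443
  V(0,+0) = exp(-r*dt) * [p_u*0.216443 + p_m*1.063083 + p_d*2.707752] = 1.243397


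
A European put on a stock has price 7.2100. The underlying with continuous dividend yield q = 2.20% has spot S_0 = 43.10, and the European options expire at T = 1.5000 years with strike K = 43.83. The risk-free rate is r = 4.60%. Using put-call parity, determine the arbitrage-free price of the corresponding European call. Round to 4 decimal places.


Put-call parity: C - P = S_0 * exp(-qT) - K * exp(-rT).
S_0 * exp(-qT) = 43.1000 * 0.96753856 = 41.70091192
K * exp(-rT) = 43.8300 * 0.93332668 = 40.90770839
C = P + S*exp(-qT) - K*exp(-rT)
C = 7.2100 + 41.70091192 - 40.90770839 = 8.0032

Answer: Call price = 8.0032


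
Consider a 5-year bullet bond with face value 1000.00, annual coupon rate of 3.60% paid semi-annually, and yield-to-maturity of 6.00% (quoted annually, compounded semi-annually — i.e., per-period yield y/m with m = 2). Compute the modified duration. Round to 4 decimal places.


Coupon per period c = face * coupon_rate / m = 18.000000
Periods per year m = 2; per-period yield y/m = 0.030000
Number of cashflows N = 10
Cashflows (t years, CF_t, discount factor 1/(1+y/m)^(m*t), PV):
  t = 0.5000: CF_t = 18.000000, DF = 0.970874, PV = 17.475728
  t = 1.0000: CF_t = 18.000000, DF = 0.942596, PV = 16.966726
  t = 1.5000: CF_t = 18.000000, DF = 0.915142, PV = 16.472550
  t = 2.0000: CF_t = 18.000000, DF = 0.888487, PV = 15.992767
  t = 2.5000: CF_t = 18.000000, DF = 0.862609, PV = 15.526958
  t = 3.0000: CF_t = 18.000000, DF = 0.837484, PV = 15.074717
  t = 3.5000: CF_t = 18.000000, DF = 0.813092, PV = 14.635647
  t = 4.0000: CF_t = 18.000000, DF = 0.789409, PV = 14.209366
  t = 4.5000: CF_t = 18.000000, DF = 0.766417, PV = 13.795501
  t = 5.0000: CF_t = 1018.000000, DF = 0.744094, PV = 757.487605
Price P = sum_t PV_t = 897.637566
First compute Macaulay numerator sum_t t * PV_t:
  t * PV_t at t = 0.5000: 8.737864
  t * PV_t at t = 1.0000: 16.966726
  t * PV_t at t = 1.5000: 24.708825
  t * PV_t at t = 2.0000: 31.985534
  t * PV_t at t = 2.5000: 38.817395
  t * PV_t at t = 3.0000: 45.224150
  t * PV_t at t = 3.5000: 51.224765
  t * PV_t at t = 4.0000: 56.837465
  t * PV_t at t = 4.5000: 62.079755
  t * PV_t at t = 5.0000: 3787.438027
Macaulay duration D = 4124.020506 / 897.637566 = 4.594305
Modified duration = D / (1 + y/m) = 4.594305 / (1 + 0.030000) = 4.460490

Answer: Modified duration = 4.4605


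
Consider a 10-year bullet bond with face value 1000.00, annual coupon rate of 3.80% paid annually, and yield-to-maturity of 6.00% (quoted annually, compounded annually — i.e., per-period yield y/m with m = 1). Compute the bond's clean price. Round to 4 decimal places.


Coupon per period c = face * coupon_rate / m = 38.000000
Periods per year m = 1; per-period yield y/m = 0.060000
Number of cashflows N = 10
Cashflows (t years, CF_t, discount factor 1/(1+y/m)^(m*t), PV):
  t = 1.0000: CF_t = 38.000000, DF = 0.943396, PV = 35.849057
  t = 2.0000: CF_t = 38.000000, DF = 0.889996, PV = 33.819865
  t = 3.0000: CF_t = 38.000000, DF = 0.839619, PV = 31.905533
  t = 4.0000: CF_t = 38.000000, DF = 0.792094, PV = 30.099559
  t = 5.0000: CF_t = 38.000000, DF = 0.747258, PV = 28.395811
  t = 6.0000: CF_t = 38.000000, DF = 0.704961, PV = 26.788501
  t = 7.0000: CF_t = 38.000000, DF = 0.665057, PV = 25.272170
  t = 8.0000: CF_t = 38.000000, DF = 0.627412, PV = 23.841670
  t = 9.0000: CF_t = 38.000000, DF = 0.591898, PV = 22.492142
  t = 10.0000: CF_t = 1038.000000, DF = 0.558395, PV = 579.613778
Price P = sum_t PV_t = 838.078085

Answer: Price = 838.0781


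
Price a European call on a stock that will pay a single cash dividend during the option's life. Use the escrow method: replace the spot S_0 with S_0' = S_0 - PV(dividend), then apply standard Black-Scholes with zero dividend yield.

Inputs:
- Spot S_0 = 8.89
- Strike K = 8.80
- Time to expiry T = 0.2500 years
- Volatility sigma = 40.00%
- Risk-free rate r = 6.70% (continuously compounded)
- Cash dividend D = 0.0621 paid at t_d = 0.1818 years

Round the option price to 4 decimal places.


PV(D) = D * exp(-r * t_d) = 0.0621 * 0.98789328 = 0.06134817
S_0' = S_0 - PV(D) = 8.8900 - 0.06134817 = 8.82865183
d1 = (ln(S_0'/K) + (r + sigma^2/2)*T) / (sigma*sqrt(T)) = 0.20000300
d2 = d1 - sigma*sqrt(T) = 0.00000300
exp(-rT) = 0.98338950
N(d1) = 0.57926088; N(d2) = 0.50000120
C = S_0' * N(d1) - K * exp(-rT) * N(d2) = 8.82865183 * 0.57926088 - 8.8000 * 0.98338950 * 0.50000120 = 0.7872

Answer: Price = 0.7872


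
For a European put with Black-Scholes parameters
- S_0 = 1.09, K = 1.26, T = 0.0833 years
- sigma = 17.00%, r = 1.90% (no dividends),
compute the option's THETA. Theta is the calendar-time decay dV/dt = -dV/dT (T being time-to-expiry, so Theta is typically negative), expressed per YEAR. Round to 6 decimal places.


Answer: Theta = 0.021937

Derivation:
d1 = -2.8971316511; d2 = -2.9461966080
phi(d1) = 0.0060022287; exp(-qT) = 1.0000000000; exp(-rT) = 0.9984185518
Theta = -S*exp(-qT)*phi(d1)*sigma/(2*sqrt(T)) + r*K*exp(-rT)*N(-d2) - q*S*exp(-qT)*N(-d1)
N(-d1) = 0.9981170416; N(-d2) = 0.9983914608; sqrt(T) = 0.2886173938
Term 1 = -1.0900 * 1.0000000000 * 0.0060022287 * 0.1700 / (2 * 0.2886173938) = -0.0019267948
Term 2 = 0.0190 * 1.2600 * 0.9984185518 * 0.9983914608 = 0.0238636926
Term 3 = 0 (no dividend yield, q = 0)
Theta = -0.0019267948 + (0.0238636926) + (0.0000000000) = 0.021937


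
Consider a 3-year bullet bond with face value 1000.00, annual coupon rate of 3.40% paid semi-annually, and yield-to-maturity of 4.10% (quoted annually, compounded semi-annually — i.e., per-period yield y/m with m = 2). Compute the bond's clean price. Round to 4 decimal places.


Coupon per period c = face * coupon_rate / m = 17.000000
Periods per year m = 2; per-period yield y/m = 0.020500
Number of cashflows N = 6
Cashflows (t years, CF_t, discount factor 1/(1+y/m)^(m*t), PV):
  t = 0.5000: CF_t = 17.000000, DF = 0.979912, PV = 16.658501
  t = 1.0000: CF_t = 17.000000, DF = 0.960227, PV = 16.323862
  t = 1.5000: CF_t = 17.000000, DF = 0.940938, PV = 15.995945
  t = 2.0000: CF_t = 17.000000, DF = 0.922036, PV = 15.674615
  t = 2.5000: CF_t = 17.000000, DF = 0.903514, PV = 15.359740
  t = 3.0000: CF_t = 1017.000000, DF = 0.885364, PV = 900.415368
Price P = sum_t PV_t = 980.428030

Answer: Price = 980.4280


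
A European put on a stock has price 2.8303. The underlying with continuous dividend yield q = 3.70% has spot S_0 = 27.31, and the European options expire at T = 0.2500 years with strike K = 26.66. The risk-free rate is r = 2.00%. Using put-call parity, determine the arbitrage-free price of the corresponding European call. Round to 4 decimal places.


Put-call parity: C - P = S_0 * exp(-qT) - K * exp(-rT).
S_0 * exp(-qT) = 27.3100 * 0.99079265 = 27.05854726
K * exp(-rT) = 26.6600 * 0.99501248 = 26.52703270
C = P + S*exp(-qT) - K*exp(-rT)
C = 2.8303 + 27.05854726 - 26.52703270 = 3.3618

Answer: Call price = 3.3618


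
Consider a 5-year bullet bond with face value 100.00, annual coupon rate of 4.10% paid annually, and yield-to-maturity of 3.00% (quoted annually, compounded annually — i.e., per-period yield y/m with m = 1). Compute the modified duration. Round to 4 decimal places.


Answer: Modified duration = 4.4970

Derivation:
Coupon per period c = face * coupon_rate / m = 4.100000
Periods per year m = 1; per-period yield y/m = 0.030000
Number of cashflows N = 5
Cashflows (t years, CF_t, discount factor 1/(1+y/m)^(m*t), PV):
  t = 1.0000: CF_t = 4.100000, DF = 0.970874, PV = 3.980583
  t = 2.0000: CF_t = 4.100000, DF = 0.942596, PV = 3.864643
  t = 3.0000: CF_t = 4.100000, DF = 0.915142, PV = 3.752081
  t = 4.0000: CF_t = 4.100000, DF = 0.888487, PV = 3.642797
  t = 5.0000: CF_t = 104.100000, DF = 0.862609, PV = 89.797574
Price P = sum_t PV_t = 105.037678
First compute Macaulay numerator sum_t t * PV_t:
  t * PV_t at t = 1.0000: 3.980583
  t * PV_t at t = 2.0000: 7.729286
  t * PV_t at t = 3.0000: 11.256242
  t * PV_t at t = 4.0000: 14.571188
  t * PV_t at t = 5.0000: 448.987872
Macaulay duration D = 486.525171 / 105.037678 = 4.631911
Modified duration = D / (1 + y/m) = 4.631911 / (1 + 0.030000) = 4.497001


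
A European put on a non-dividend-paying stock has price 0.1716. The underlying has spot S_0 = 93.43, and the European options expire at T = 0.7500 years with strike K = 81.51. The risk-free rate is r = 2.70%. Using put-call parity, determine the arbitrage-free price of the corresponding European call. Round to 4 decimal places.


Answer: Call price = 13.7256

Derivation:
Put-call parity: C - P = S_0 * exp(-qT) - K * exp(-rT).
S_0 * exp(-qT) = 93.4300 * 1.00000000 = 93.43000000
K * exp(-rT) = 81.5100 * 0.97995365 = 79.87602236
C = P + S*exp(-qT) - K*exp(-rT)
C = 0.1716 + 93.43000000 - 79.87602236 = 13.7256


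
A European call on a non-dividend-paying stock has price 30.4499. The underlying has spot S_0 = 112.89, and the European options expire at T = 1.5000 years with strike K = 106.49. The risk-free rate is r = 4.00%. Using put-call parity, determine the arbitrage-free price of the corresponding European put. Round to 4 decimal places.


Put-call parity: C - P = S_0 * exp(-qT) - K * exp(-rT).
S_0 * exp(-qT) = 112.8900 * 1.00000000 = 112.89000000
K * exp(-rT) = 106.4900 * 0.94176453 = 100.28850518
P = C - S*exp(-qT) + K*exp(-rT)
P = 30.4499 - 112.89000000 + 100.28850518 = 17.8484

Answer: Put price = 17.8484


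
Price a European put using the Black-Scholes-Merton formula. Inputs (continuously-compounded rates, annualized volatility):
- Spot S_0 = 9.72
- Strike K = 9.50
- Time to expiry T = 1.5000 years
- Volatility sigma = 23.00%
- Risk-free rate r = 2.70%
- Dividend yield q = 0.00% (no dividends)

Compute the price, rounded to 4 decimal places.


d1 = (ln(S/K) + (r - q + 0.5*sigma^2) * T) / (sigma * sqrt(T)) = 0.36589278
d2 = d1 - sigma * sqrt(T) = 0.08420146
exp(-rT) = 0.96030916; exp(-qT) = 1.00000000
P = K * exp(-rT) * N(-d2) - S_0 * exp(-qT) * N(-d1)
N(-d1) = 0.35722254; N(-d2) = 0.46644813
P = 9.5000 * 0.96030916 * 0.46644813 - 9.7200 * 1.00000000 * 0.35722254 = 0.7832

Answer: Price = 0.7832


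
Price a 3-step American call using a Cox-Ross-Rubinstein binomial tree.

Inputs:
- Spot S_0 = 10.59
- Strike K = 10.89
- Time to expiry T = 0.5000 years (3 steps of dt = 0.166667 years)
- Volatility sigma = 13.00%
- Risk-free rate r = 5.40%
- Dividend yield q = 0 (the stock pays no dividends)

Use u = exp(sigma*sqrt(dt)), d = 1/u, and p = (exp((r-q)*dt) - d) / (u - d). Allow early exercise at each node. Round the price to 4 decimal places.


Answer: Price = V(0,0) = 0.3914

Derivation:
dt = T/N = 0.166667
u = exp(sigma*sqrt(dt)) = 1.054506; d = 1/u = 0.948311
p = (exp((r-q)*dt) - d) / (u - d) = 0.571868
Discount per step: exp(-r*dt) = 0.991040
Stock lattice S(k, i) with i counting down-moves:
  k=0: S(0,0) = 10.5900
  k=1: S(1,0) = 11.1672; S(1,1) = 10.0426
  k=2: S(2,0) = 11.7759; S(2,1) = 10.5900; S(2,2) = 9.5235
  k=3: S(3,0) = 12.4178; S(3,1) = 11.1672; S(3,2) = 10.0426; S(3,3) = 9.0313
Terminal payoffs V(N, i) = max(S_T - K, 0):
  V(3,0) = 1.527751; V(3,1) = 0.277217; V(3,2) = 0.000000; V(3,3) = 0.000000
Backward induction: V(k, i) = exp(-r*dt) * [p * V(k+1, i) + (1-p) * V(k+1, i+1)]; then take max(V_cont, immediate exercise) for American.
  V(2,0) = exp(-r*dt) * [p*1.527751 + (1-p)*0.277217] = 0.983466; exercise = 0.885896; V(2,0) = max -> 0.983466
  V(2,1) = exp(-r*dt) * [p*0.277217 + (1-p)*0.000000] = 0.157111; exercise = 0.000000; V(2,1) = max -> 0.157111
  V(2,2) = exp(-r*dt) * [p*0.000000 + (1-p)*0.000000] = 0.000000; exercise = 0.000000; V(2,2) = max -> 0.000000
  V(1,0) = exp(-r*dt) * [p*0.983466 + (1-p)*0.157111] = 0.624035; exercise = 0.277217; V(1,0) = max -> 0.624035
  V(1,1) = exp(-r*dt) * [p*0.157111 + (1-p)*0.000000] = 0.089042; exercise = 0.000000; V(1,1) = max -> 0.089042
  V(0,0) = exp(-r*dt) * [p*0.624035 + (1-p)*0.089042] = 0.391448; exercise = 0.000000; V(0,0) = max -> 0.391448


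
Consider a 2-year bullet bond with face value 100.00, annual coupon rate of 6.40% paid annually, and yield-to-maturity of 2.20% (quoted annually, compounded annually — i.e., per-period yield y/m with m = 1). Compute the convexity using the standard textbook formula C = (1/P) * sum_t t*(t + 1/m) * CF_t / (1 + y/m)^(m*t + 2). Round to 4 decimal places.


Answer: Convexity = 5.5227

Derivation:
Coupon per period c = face * coupon_rate / m = 6.400000
Periods per year m = 1; per-period yield y/m = 0.022000
Number of cashflows N = 2
Cashflows (t years, CF_t, discount factor 1/(1+y/m)^(m*t), PV):
  t = 1.0000: CF_t = 6.400000, DF = 0.978474, PV = 6.262231
  t = 2.0000: CF_t = 106.400000, DF = 0.957411, PV = 101.868482
Price P = sum_t PV_t = 108.130713
Convexity numerator sum_t t*(t + 1/m) * CF_t / (1+y/m)^(m*t + 2):
  t = 1.0000: term = 11.991052
  t = 2.0000: term = 585.179758
Convexity = (1/P) * sum = 597.170810 / 108.130713 = 5.522675


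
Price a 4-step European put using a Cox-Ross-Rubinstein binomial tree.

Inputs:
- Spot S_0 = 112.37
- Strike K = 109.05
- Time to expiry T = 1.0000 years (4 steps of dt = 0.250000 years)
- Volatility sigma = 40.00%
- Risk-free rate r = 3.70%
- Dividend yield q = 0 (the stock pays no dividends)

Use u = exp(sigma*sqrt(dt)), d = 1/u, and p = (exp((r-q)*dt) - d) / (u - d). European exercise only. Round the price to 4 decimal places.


dt = T/N = 0.250000
u = exp(sigma*sqrt(dt)) = 1.221403; d = 1/u = 0.818731
p = (exp((r-q)*dt) - d) / (u - d) = 0.473244
Discount per step: exp(-r*dt) = 0.990793
Stock lattice S(k, i) with i counting down-moves:
  k=0: S(0,0) = 112.3700
  k=1: S(1,0) = 137.2490; S(1,1) = 92.0008
  k=2: S(2,0) = 167.6363; S(2,1) = 112.3700; S(2,2) = 75.3239
  k=3: S(3,0) = 204.7515; S(3,1) = 137.2490; S(3,2) = 92.0008; S(3,3) = 61.6700
  k=4: S(4,0) = 250.0840; S(4,1) = 167.6363; S(4,2) = 112.3700; S(4,3) = 75.3239; S(4,4) = 50.4911
Terminal payoffs V(N, i) = max(K - S_T, 0):
  V(4,0) = 0.000000; V(4,1) = 0.000000; V(4,2) = 0.000000; V(4,3) = 33.726136; V(4,4) = 58.558904
Backward induction: V(k, i) = exp(-r*dt) * [p * V(k+1, i) + (1-p) * V(k+1, i+1)].
  V(3,0) = exp(-r*dt) * [p*0.000000 + (1-p)*0.000000] = 0.000000
  V(3,1) = exp(-r*dt) * [p*0.000000 + (1-p)*0.000000] = 0.000000
  V(3,2) = exp(-r*dt) * [p*0.000000 + (1-p)*33.726136] = 17.601868
  V(3,3) = exp(-r*dt) * [p*33.726136 + (1-p)*58.558904] = 46.375975
  V(2,0) = exp(-r*dt) * [p*0.000000 + (1-p)*0.000000] = 0.000000
  V(2,1) = exp(-r*dt) * [p*0.000000 + (1-p)*17.601868] = 9.186518
  V(2,2) = exp(-r*dt) * [p*17.601868 + (1-p)*46.375975] = 32.457176
  V(1,0) = exp(-r*dt) * [p*0.000000 + (1-p)*9.186518] = 4.794497
  V(1,1) = exp(-r*dt) * [p*9.186518 + (1-p)*32.457176] = 21.247027
  V(0,0) = exp(-r*dt) * [p*4.794497 + (1-p)*21.247027] = 13.337024

Answer: Price = V(0,0) = 13.3370
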